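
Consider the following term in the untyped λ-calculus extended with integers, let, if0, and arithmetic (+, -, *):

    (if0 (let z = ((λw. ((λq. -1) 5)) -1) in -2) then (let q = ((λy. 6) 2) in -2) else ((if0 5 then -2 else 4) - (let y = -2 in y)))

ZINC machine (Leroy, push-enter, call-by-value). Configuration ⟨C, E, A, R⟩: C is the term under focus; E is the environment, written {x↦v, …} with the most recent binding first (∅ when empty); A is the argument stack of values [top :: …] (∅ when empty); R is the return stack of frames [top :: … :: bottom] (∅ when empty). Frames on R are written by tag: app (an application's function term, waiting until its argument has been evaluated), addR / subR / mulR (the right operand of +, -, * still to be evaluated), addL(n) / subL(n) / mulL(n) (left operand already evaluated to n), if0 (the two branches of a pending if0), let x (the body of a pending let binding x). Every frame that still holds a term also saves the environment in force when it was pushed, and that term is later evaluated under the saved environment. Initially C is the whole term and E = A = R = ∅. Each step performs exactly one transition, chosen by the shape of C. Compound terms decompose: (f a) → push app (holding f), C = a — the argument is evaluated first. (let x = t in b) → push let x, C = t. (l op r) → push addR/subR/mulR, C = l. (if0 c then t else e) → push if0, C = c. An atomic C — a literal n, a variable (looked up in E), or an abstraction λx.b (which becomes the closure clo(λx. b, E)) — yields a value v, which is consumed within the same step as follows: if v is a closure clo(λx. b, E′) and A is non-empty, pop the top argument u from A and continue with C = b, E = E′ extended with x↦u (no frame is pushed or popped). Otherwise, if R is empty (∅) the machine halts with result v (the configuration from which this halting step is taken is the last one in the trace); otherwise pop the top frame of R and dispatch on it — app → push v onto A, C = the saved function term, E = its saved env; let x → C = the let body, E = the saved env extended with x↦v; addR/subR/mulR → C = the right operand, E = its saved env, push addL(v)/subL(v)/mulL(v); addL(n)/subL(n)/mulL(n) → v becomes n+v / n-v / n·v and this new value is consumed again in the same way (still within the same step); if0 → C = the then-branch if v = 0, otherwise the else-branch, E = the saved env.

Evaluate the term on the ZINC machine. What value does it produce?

0. ⟨C=(if0 (let z = ((λw. ((λq. -1) 5)) -1) in -2) then (let q = ((λy. 6) 2) in -2) else ((if0 5 then -2 else 4) - (let y = -2 in y))); E=∅; A=∅; R=∅⟩
1. ⟨C=(let z = ((λw. ((λq. -1) 5)) -1) in -2); E=∅; A=∅; R=[if0]⟩
2. ⟨C=((λw. ((λq. -1) 5)) -1); E=∅; A=∅; R=[let z :: if0]⟩
3. ⟨C=-1; E=∅; A=∅; R=[app :: let z :: if0]⟩
4. ⟨C=(λw. ((λq. -1) 5)); E=∅; A=[-1]; R=[let z :: if0]⟩
5. ⟨C=((λq. -1) 5); E={w↦-1}; A=∅; R=[let z :: if0]⟩
6. ⟨C=5; E={w↦-1}; A=∅; R=[app :: let z :: if0]⟩
7. ⟨C=(λq. -1); E={w↦-1}; A=[5]; R=[let z :: if0]⟩
8. ⟨C=-1; E={q↦5, w↦-1}; A=∅; R=[let z :: if0]⟩
9. ⟨C=-2; E={z↦-1}; A=∅; R=[if0]⟩
10. ⟨C=((if0 5 then -2 else 4) - (let y = -2 in y)); E=∅; A=∅; R=∅⟩
11. ⟨C=(if0 5 then -2 else 4); E=∅; A=∅; R=[subR]⟩
12. ⟨C=5; E=∅; A=∅; R=[if0 :: subR]⟩
13. ⟨C=4; E=∅; A=∅; R=[subR]⟩
14. ⟨C=(let y = -2 in y); E=∅; A=∅; R=[subL(4)]⟩
15. ⟨C=-2; E=∅; A=∅; R=[let y :: subL(4)]⟩
16. ⟨C=y; E={y↦-2}; A=∅; R=[subL(4)]⟩
→ final value 6

Answer: 6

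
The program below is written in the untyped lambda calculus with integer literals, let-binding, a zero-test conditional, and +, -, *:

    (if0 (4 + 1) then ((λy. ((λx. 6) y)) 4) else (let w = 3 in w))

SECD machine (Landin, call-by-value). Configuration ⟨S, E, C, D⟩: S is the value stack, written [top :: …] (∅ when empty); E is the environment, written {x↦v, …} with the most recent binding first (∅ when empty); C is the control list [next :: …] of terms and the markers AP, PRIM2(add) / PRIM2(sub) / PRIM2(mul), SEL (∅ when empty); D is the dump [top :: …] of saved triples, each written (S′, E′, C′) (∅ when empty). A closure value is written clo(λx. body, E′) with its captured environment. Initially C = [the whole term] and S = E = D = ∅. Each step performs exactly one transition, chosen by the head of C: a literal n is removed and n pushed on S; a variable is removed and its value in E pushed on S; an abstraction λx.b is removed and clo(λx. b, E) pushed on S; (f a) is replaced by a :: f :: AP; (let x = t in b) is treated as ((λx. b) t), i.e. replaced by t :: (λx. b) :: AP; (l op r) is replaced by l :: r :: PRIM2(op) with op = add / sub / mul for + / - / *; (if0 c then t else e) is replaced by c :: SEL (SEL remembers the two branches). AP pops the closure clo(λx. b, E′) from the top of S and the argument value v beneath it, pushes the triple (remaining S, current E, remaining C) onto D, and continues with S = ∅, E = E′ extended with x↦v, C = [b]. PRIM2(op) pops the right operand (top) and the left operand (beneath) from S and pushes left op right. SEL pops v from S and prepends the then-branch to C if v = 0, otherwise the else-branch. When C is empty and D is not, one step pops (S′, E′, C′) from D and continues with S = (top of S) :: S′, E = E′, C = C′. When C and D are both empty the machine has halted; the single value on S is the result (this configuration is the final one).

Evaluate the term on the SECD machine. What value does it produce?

Answer: 3

Execution trace:
step 0: ⟨S=∅; E=∅; C=[(if0 (4 + 1) then ((λy. ((λx. 6) y)) 4) else (let w = 3 in w))]; D=∅⟩
step 1: ⟨S=∅; E=∅; C=[(4 + 1) :: SEL]; D=∅⟩
step 2: ⟨S=∅; E=∅; C=[4 :: 1 :: PRIM2(add) :: SEL]; D=∅⟩
step 3: ⟨S=[4]; E=∅; C=[1 :: PRIM2(add) :: SEL]; D=∅⟩
step 4: ⟨S=[1 :: 4]; E=∅; C=[PRIM2(add) :: SEL]; D=∅⟩
step 5: ⟨S=[5]; E=∅; C=[SEL]; D=∅⟩
step 6: ⟨S=∅; E=∅; C=[(let w = 3 in w)]; D=∅⟩
step 7: ⟨S=∅; E=∅; C=[3 :: (λw. w) :: AP]; D=∅⟩
step 8: ⟨S=[3]; E=∅; C=[(λw. w) :: AP]; D=∅⟩
step 9: ⟨S=[clo(λw. w, ∅) :: 3]; E=∅; C=[AP]; D=∅⟩
step 10: ⟨S=∅; E={w↦3}; C=[w]; D=[(∅, ∅, ∅)]⟩
step 11: ⟨S=[3]; E={w↦3}; C=∅; D=[(∅, ∅, ∅)]⟩
step 12: ⟨S=[3]; E=∅; C=∅; D=∅⟩
→ final value 3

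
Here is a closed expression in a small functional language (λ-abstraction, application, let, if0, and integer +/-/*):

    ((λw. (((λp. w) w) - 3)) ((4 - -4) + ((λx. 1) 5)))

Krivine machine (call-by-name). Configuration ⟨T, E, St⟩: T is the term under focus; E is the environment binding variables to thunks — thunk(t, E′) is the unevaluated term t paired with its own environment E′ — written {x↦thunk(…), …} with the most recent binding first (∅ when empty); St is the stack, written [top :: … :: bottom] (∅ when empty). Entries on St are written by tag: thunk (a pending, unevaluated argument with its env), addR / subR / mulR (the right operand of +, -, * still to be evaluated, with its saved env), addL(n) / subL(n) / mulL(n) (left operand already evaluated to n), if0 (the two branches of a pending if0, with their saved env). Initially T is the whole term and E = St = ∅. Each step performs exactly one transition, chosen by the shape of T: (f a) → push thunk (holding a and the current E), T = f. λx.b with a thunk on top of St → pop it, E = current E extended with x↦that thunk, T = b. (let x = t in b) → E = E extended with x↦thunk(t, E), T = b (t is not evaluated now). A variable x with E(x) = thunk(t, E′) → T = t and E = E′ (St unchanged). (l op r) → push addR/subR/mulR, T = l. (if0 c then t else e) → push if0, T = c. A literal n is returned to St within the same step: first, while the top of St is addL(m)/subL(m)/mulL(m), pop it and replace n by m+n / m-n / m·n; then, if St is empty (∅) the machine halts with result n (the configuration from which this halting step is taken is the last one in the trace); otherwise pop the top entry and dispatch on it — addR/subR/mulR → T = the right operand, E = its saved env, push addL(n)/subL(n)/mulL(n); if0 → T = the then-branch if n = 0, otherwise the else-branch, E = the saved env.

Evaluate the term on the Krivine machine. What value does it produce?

0. <T=((λw. (((λp. w) w) - 3)) ((4 - -4) + ((λx. 1) 5))), E=∅, St=∅>
1. <T=(λw. (((λp. w) w) - 3)), E=∅, St=[thunk]>
2. <T=(((λp. w) w) - 3), E={w↦thunk(((4 - -4) + ((λx. 1) 5)), ∅)}, St=∅>
3. <T=((λp. w) w), E={w↦thunk(((4 - -4) + ((λx. 1) 5)), ∅)}, St=[subR]>
4. <T=(λp. w), E={w↦thunk(((4 - -4) + ((λx. 1) 5)), ∅)}, St=[thunk :: subR]>
5. <T=w, E={p↦thunk(w, {w↦thunk(((4 - -4) + ((λx. 1) 5)), ∅)}), w↦thunk(((4 - -4) + ((λx. 1) 5)), ∅)}, St=[subR]>
6. <T=((4 - -4) + ((λx. 1) 5)), E=∅, St=[subR]>
7. <T=(4 - -4), E=∅, St=[addR :: subR]>
8. <T=4, E=∅, St=[subR :: addR :: subR]>
9. <T=-4, E=∅, St=[subL(4) :: addR :: subR]>
10. <T=((λx. 1) 5), E=∅, St=[addL(8) :: subR]>
11. <T=(λx. 1), E=∅, St=[thunk :: addL(8) :: subR]>
12. <T=1, E={x↦thunk(5, ∅)}, St=[addL(8) :: subR]>
13. <T=3, E={w↦thunk(((4 - -4) + ((λx. 1) 5)), ∅)}, St=[subL(9)]>
→ final value 6

Answer: 6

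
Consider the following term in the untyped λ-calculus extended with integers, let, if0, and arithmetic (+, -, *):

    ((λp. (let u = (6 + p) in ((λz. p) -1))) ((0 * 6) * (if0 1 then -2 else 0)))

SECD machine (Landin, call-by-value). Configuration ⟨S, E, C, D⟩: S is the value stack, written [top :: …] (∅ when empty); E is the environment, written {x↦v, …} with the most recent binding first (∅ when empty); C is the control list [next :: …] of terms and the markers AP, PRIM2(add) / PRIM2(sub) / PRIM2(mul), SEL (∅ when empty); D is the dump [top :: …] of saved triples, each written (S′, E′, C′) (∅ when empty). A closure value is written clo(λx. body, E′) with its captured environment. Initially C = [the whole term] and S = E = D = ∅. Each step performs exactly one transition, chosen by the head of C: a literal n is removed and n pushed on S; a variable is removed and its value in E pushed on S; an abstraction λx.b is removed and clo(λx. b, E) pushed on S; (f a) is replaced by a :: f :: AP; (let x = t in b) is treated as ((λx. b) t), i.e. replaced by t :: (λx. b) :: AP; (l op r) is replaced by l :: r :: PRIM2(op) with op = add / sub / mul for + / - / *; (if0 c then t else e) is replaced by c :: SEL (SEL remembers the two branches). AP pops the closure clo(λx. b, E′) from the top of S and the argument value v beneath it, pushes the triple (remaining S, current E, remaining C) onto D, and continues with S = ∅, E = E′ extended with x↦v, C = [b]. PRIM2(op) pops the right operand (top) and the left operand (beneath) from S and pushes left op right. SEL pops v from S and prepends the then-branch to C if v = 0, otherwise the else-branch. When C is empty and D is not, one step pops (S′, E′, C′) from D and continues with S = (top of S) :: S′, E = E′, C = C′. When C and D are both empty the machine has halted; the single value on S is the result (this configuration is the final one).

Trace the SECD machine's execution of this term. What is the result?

0. [S=∅ | E=∅ | C=[((λp. (let u = (6 + p) in ((λz. p) -1))) ((0 * 6) * (if0 1 then -2 else 0)))] | D=∅]
1. [S=∅ | E=∅ | C=[((0 * 6) * (if0 1 then -2 else 0)) :: (λp. (let u = (6 + p) in ((λz. p) -1))) :: AP] | D=∅]
2. [S=∅ | E=∅ | C=[(0 * 6) :: (if0 1 then -2 else 0) :: PRIM2(mul) :: (λp. (let u = (6 + p) in ((λz. p) -1))) :: AP] | D=∅]
3. [S=∅ | E=∅ | C=[0 :: 6 :: PRIM2(mul) :: (if0 1 then -2 else 0) :: PRIM2(mul) :: (λp. (let u = (6 + p) in ((λz. p) -1))) :: AP] | D=∅]
4. [S=[0] | E=∅ | C=[6 :: PRIM2(mul) :: (if0 1 then -2 else 0) :: PRIM2(mul) :: (λp. (let u = (6 + p) in ((λz. p) -1))) :: AP] | D=∅]
5. [S=[6 :: 0] | E=∅ | C=[PRIM2(mul) :: (if0 1 then -2 else 0) :: PRIM2(mul) :: (λp. (let u = (6 + p) in ((λz. p) -1))) :: AP] | D=∅]
6. [S=[0] | E=∅ | C=[(if0 1 then -2 else 0) :: PRIM2(mul) :: (λp. (let u = (6 + p) in ((λz. p) -1))) :: AP] | D=∅]
7. [S=[0] | E=∅ | C=[1 :: SEL :: PRIM2(mul) :: (λp. (let u = (6 + p) in ((λz. p) -1))) :: AP] | D=∅]
8. [S=[1 :: 0] | E=∅ | C=[SEL :: PRIM2(mul) :: (λp. (let u = (6 + p) in ((λz. p) -1))) :: AP] | D=∅]
9. [S=[0] | E=∅ | C=[0 :: PRIM2(mul) :: (λp. (let u = (6 + p) in ((λz. p) -1))) :: AP] | D=∅]
10. [S=[0 :: 0] | E=∅ | C=[PRIM2(mul) :: (λp. (let u = (6 + p) in ((λz. p) -1))) :: AP] | D=∅]
11. [S=[0] | E=∅ | C=[(λp. (let u = (6 + p) in ((λz. p) -1))) :: AP] | D=∅]
12. [S=[clo(λp. (let u = (6 + p) in ((λz. p) -1)), ∅) :: 0] | E=∅ | C=[AP] | D=∅]
13. [S=∅ | E={p↦0} | C=[(let u = (6 + p) in ((λz. p) -1))] | D=[(∅, ∅, ∅)]]
14. [S=∅ | E={p↦0} | C=[(6 + p) :: (λu. ((λz. p) -1)) :: AP] | D=[(∅, ∅, ∅)]]
15. [S=∅ | E={p↦0} | C=[6 :: p :: PRIM2(add) :: (λu. ((λz. p) -1)) :: AP] | D=[(∅, ∅, ∅)]]
16. [S=[6] | E={p↦0} | C=[p :: PRIM2(add) :: (λu. ((λz. p) -1)) :: AP] | D=[(∅, ∅, ∅)]]
17. [S=[0 :: 6] | E={p↦0} | C=[PRIM2(add) :: (λu. ((λz. p) -1)) :: AP] | D=[(∅, ∅, ∅)]]
18. [S=[6] | E={p↦0} | C=[(λu. ((λz. p) -1)) :: AP] | D=[(∅, ∅, ∅)]]
19. [S=[clo(λu. ((λz. p) -1), {p↦0}) :: 6] | E={p↦0} | C=[AP] | D=[(∅, ∅, ∅)]]
20. [S=∅ | E={u↦6, p↦0} | C=[((λz. p) -1)] | D=[(∅, {p↦0}, ∅) :: (∅, ∅, ∅)]]
21. [S=∅ | E={u↦6, p↦0} | C=[-1 :: (λz. p) :: AP] | D=[(∅, {p↦0}, ∅) :: (∅, ∅, ∅)]]
22. [S=[-1] | E={u↦6, p↦0} | C=[(λz. p) :: AP] | D=[(∅, {p↦0}, ∅) :: (∅, ∅, ∅)]]
23. [S=[clo(λz. p, {u↦6, p↦0}) :: -1] | E={u↦6, p↦0} | C=[AP] | D=[(∅, {p↦0}, ∅) :: (∅, ∅, ∅)]]
24. [S=∅ | E={z↦-1, u↦6, p↦0} | C=[p] | D=[(∅, {u↦6, p↦0}, ∅) :: (∅, {p↦0}, ∅) :: (∅, ∅, ∅)]]
25. [S=[0] | E={z↦-1, u↦6, p↦0} | C=∅ | D=[(∅, {u↦6, p↦0}, ∅) :: (∅, {p↦0}, ∅) :: (∅, ∅, ∅)]]
26. [S=[0] | E={u↦6, p↦0} | C=∅ | D=[(∅, {p↦0}, ∅) :: (∅, ∅, ∅)]]
27. [S=[0] | E={p↦0} | C=∅ | D=[(∅, ∅, ∅)]]
28. [S=[0] | E=∅ | C=∅ | D=∅]
→ final value 0

Answer: 0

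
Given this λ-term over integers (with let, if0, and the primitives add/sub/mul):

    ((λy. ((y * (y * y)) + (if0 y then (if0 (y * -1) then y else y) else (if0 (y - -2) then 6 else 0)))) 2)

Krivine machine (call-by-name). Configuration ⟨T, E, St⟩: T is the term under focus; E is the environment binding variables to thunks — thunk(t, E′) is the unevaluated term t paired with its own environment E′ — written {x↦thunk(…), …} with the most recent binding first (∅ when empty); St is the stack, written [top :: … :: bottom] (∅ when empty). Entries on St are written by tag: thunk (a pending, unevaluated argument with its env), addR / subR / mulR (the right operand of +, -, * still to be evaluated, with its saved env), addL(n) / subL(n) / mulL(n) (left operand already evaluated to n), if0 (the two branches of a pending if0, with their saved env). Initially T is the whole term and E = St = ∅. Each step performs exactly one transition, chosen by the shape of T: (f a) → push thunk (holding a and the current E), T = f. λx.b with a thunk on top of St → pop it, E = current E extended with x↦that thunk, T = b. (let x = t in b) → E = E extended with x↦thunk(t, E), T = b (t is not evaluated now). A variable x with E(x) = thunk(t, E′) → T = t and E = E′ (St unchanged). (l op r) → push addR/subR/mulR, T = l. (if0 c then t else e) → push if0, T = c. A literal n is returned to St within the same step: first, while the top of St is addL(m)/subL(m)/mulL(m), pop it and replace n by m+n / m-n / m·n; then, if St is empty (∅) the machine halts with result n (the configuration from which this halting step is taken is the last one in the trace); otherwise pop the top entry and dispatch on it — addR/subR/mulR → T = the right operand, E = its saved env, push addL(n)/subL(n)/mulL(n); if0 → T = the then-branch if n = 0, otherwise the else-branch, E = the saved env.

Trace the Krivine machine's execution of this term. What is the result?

Answer: 8

Execution trace:
0. ⟨T=((λy. ((y * (y * y)) + (if0 y then (if0 (y * -1) then y else y) else (if0 (y - -2) then 6 else 0)))) 2); E=∅; St=∅⟩
1. ⟨T=(λy. ((y * (y * y)) + (if0 y then (if0 (y * -1) then y else y) else (if0 (y - -2) then 6 else 0)))); E=∅; St=[thunk]⟩
2. ⟨T=((y * (y * y)) + (if0 y then (if0 (y * -1) then y else y) else (if0 (y - -2) then 6 else 0))); E={y↦thunk(2, ∅)}; St=∅⟩
3. ⟨T=(y * (y * y)); E={y↦thunk(2, ∅)}; St=[addR]⟩
4. ⟨T=y; E={y↦thunk(2, ∅)}; St=[mulR :: addR]⟩
5. ⟨T=2; E=∅; St=[mulR :: addR]⟩
6. ⟨T=(y * y); E={y↦thunk(2, ∅)}; St=[mulL(2) :: addR]⟩
7. ⟨T=y; E={y↦thunk(2, ∅)}; St=[mulR :: mulL(2) :: addR]⟩
8. ⟨T=2; E=∅; St=[mulR :: mulL(2) :: addR]⟩
9. ⟨T=y; E={y↦thunk(2, ∅)}; St=[mulL(2) :: mulL(2) :: addR]⟩
10. ⟨T=2; E=∅; St=[mulL(2) :: mulL(2) :: addR]⟩
11. ⟨T=(if0 y then (if0 (y * -1) then y else y) else (if0 (y - -2) then 6 else 0)); E={y↦thunk(2, ∅)}; St=[addL(8)]⟩
12. ⟨T=y; E={y↦thunk(2, ∅)}; St=[if0 :: addL(8)]⟩
13. ⟨T=2; E=∅; St=[if0 :: addL(8)]⟩
14. ⟨T=(if0 (y - -2) then 6 else 0); E={y↦thunk(2, ∅)}; St=[addL(8)]⟩
15. ⟨T=(y - -2); E={y↦thunk(2, ∅)}; St=[if0 :: addL(8)]⟩
16. ⟨T=y; E={y↦thunk(2, ∅)}; St=[subR :: if0 :: addL(8)]⟩
17. ⟨T=2; E=∅; St=[subR :: if0 :: addL(8)]⟩
18. ⟨T=-2; E={y↦thunk(2, ∅)}; St=[subL(2) :: if0 :: addL(8)]⟩
19. ⟨T=0; E={y↦thunk(2, ∅)}; St=[addL(8)]⟩
→ final value 8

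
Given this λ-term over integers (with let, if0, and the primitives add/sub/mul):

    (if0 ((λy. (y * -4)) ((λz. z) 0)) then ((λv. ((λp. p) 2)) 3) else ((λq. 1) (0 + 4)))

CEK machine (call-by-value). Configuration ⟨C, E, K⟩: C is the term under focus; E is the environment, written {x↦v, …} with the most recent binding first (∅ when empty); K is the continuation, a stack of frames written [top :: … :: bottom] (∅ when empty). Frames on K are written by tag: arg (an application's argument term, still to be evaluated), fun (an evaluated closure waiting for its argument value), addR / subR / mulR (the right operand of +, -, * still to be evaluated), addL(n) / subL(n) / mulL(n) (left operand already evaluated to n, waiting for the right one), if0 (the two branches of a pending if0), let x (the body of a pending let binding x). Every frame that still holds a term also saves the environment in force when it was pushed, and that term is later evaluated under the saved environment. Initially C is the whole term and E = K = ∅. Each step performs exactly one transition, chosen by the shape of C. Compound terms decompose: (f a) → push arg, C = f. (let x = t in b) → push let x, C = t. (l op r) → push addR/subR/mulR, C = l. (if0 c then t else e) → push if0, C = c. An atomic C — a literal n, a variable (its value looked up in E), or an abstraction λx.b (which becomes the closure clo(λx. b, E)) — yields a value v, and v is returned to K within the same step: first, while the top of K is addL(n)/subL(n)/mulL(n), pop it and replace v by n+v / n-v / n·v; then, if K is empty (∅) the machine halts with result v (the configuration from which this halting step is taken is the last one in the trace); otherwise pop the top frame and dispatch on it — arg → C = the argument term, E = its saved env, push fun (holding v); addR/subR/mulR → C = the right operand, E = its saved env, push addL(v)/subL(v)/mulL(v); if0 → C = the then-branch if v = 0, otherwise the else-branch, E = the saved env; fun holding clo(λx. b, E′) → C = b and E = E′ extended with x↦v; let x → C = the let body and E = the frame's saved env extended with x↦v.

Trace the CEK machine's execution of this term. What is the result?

Answer: 2

Machine steps:
[0] <C=(if0 ((λy. (y * -4)) ((λz. z) 0)) then ((λv. ((λp. p) 2)) 3) else ((λq. 1) (0 + 4))), E=∅, K=∅>
[1] <C=((λy. (y * -4)) ((λz. z) 0)), E=∅, K=[if0]>
[2] <C=(λy. (y * -4)), E=∅, K=[arg :: if0]>
[3] <C=((λz. z) 0), E=∅, K=[fun :: if0]>
[4] <C=(λz. z), E=∅, K=[arg :: fun :: if0]>
[5] <C=0, E=∅, K=[fun :: fun :: if0]>
[6] <C=z, E={z↦0}, K=[fun :: if0]>
[7] <C=(y * -4), E={y↦0}, K=[if0]>
[8] <C=y, E={y↦0}, K=[mulR :: if0]>
[9] <C=-4, E={y↦0}, K=[mulL(0) :: if0]>
[10] <C=((λv. ((λp. p) 2)) 3), E=∅, K=∅>
[11] <C=(λv. ((λp. p) 2)), E=∅, K=[arg]>
[12] <C=3, E=∅, K=[fun]>
[13] <C=((λp. p) 2), E={v↦3}, K=∅>
[14] <C=(λp. p), E={v↦3}, K=[arg]>
[15] <C=2, E={v↦3}, K=[fun]>
[16] <C=p, E={p↦2, v↦3}, K=∅>
→ final value 2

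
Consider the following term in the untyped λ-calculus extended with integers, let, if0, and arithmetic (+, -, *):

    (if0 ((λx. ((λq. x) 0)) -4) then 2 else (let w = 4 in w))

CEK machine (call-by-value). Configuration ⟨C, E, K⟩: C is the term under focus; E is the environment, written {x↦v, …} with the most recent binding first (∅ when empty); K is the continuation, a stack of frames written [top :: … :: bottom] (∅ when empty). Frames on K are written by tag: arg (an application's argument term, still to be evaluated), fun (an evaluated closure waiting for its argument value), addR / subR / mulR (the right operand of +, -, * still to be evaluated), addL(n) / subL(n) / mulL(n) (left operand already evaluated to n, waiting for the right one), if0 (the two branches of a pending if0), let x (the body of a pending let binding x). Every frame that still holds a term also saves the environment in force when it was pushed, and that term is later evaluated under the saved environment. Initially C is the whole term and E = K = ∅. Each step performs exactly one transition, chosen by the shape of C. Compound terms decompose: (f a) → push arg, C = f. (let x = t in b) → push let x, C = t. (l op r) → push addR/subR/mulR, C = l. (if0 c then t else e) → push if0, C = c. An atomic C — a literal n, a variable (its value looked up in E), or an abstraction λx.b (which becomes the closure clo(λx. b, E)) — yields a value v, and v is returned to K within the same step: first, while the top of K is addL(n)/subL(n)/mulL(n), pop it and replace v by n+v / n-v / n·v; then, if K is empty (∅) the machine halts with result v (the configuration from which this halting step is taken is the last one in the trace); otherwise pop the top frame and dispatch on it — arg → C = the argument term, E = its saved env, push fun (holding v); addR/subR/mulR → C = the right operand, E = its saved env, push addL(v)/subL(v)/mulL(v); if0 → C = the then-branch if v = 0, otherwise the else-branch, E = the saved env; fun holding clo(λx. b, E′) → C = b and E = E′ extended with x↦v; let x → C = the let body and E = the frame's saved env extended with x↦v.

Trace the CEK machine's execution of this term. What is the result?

Answer: 4

Derivation:
[0] ⟨C=(if0 ((λx. ((λq. x) 0)) -4) then 2 else (let w = 4 in w)); E=∅; K=∅⟩
[1] ⟨C=((λx. ((λq. x) 0)) -4); E=∅; K=[if0]⟩
[2] ⟨C=(λx. ((λq. x) 0)); E=∅; K=[arg :: if0]⟩
[3] ⟨C=-4; E=∅; K=[fun :: if0]⟩
[4] ⟨C=((λq. x) 0); E={x↦-4}; K=[if0]⟩
[5] ⟨C=(λq. x); E={x↦-4}; K=[arg :: if0]⟩
[6] ⟨C=0; E={x↦-4}; K=[fun :: if0]⟩
[7] ⟨C=x; E={q↦0, x↦-4}; K=[if0]⟩
[8] ⟨C=(let w = 4 in w); E=∅; K=∅⟩
[9] ⟨C=4; E=∅; K=[let w]⟩
[10] ⟨C=w; E={w↦4}; K=∅⟩
→ final value 4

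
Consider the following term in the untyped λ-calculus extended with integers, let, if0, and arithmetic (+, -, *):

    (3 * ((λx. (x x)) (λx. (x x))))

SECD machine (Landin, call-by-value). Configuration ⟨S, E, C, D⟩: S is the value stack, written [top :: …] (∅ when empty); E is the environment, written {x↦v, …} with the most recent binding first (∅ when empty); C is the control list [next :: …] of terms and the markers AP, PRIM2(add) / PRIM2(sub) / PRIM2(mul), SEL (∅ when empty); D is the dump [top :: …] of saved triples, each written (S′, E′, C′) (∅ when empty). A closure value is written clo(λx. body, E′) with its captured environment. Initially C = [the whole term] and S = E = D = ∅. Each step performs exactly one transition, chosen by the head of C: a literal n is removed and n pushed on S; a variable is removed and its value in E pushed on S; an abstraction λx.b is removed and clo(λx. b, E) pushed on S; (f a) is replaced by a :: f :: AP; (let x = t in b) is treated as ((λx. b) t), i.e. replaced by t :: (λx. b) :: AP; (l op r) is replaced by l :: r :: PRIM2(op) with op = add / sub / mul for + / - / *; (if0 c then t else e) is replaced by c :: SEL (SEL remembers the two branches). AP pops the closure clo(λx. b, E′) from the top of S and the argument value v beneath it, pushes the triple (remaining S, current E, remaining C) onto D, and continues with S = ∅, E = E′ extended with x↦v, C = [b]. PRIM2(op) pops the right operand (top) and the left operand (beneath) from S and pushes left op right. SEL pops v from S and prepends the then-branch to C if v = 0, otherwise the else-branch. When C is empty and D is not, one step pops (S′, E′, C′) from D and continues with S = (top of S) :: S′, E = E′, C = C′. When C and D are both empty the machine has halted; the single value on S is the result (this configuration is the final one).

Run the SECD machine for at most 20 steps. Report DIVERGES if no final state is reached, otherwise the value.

[0] ⟨S=∅; E=∅; C=[(3 * ((λx. (x x)) (λx. (x x))))]; D=∅⟩
[1] ⟨S=∅; E=∅; C=[3 :: ((λx. (x x)) (λx. (x x))) :: PRIM2(mul)]; D=∅⟩
[2] ⟨S=[3]; E=∅; C=[((λx. (x x)) (λx. (x x))) :: PRIM2(mul)]; D=∅⟩
[3] ⟨S=[3]; E=∅; C=[(λx. (x x)) :: (λx. (x x)) :: AP :: PRIM2(mul)]; D=∅⟩
[4] ⟨S=[clo(λx. (x x), ∅) :: 3]; E=∅; C=[(λx. (x x)) :: AP :: PRIM2(mul)]; D=∅⟩
[5] ⟨S=[clo(λx. (x x), ∅) :: clo(λx. (x x), ∅) :: 3]; E=∅; C=[AP :: PRIM2(mul)]; D=∅⟩
[6] ⟨S=∅; E={x↦clo(λx. (x x), ∅)}; C=[(x x)]; D=[([3], ∅, [PRIM2(mul)])]⟩
[7] ⟨S=∅; E={x↦clo(λx. (x x), ∅)}; C=[x :: x :: AP]; D=[([3], ∅, [PRIM2(mul)])]⟩
[8] ⟨S=[clo(λx. (x x), ∅)]; E={x↦clo(λx. (x x), ∅)}; C=[x :: AP]; D=[([3], ∅, [PRIM2(mul)])]⟩
[9] ⟨S=[clo(λx. (x x), ∅) :: clo(λx. (x x), ∅)]; E={x↦clo(λx. (x x), ∅)}; C=[AP]; D=[([3], ∅, [PRIM2(mul)])]⟩
[10] ⟨S=∅; E={x↦clo(λx. (x x), ∅)}; C=[(x x)]; D=[(∅, {x↦clo(λx. (x x), ∅)}, ∅) :: ([3], ∅, [PRIM2(mul)])]⟩
[11] ⟨S=∅; E={x↦clo(λx. (x x), ∅)}; C=[x :: x :: AP]; D=[(∅, {x↦clo(λx. (x x), ∅)}, ∅) :: ([3], ∅, [PRIM2(mul)])]⟩
[12] ⟨S=[clo(λx. (x x), ∅)]; E={x↦clo(λx. (x x), ∅)}; C=[x :: AP]; D=[(∅, {x↦clo(λx. (x x), ∅)}, ∅) :: ([3], ∅, [PRIM2(mul)])]⟩
[13] ⟨S=[clo(λx. (x x), ∅) :: clo(λx. (x x), ∅)]; E={x↦clo(λx. (x x), ∅)}; C=[AP]; D=[(∅, {x↦clo(λx. (x x), ∅)}, ∅) :: ([3], ∅, [PRIM2(mul)])]⟩
[14] ⟨S=∅; E={x↦clo(λx. (x x), ∅)}; C=[(x x)]; D=[(∅, {x↦clo(λx. (x x), ∅)}, ∅) :: (∅, {x↦clo(λx. (x x), ∅)}, ∅) :: ([3], ∅, [PRIM2(mul)])]⟩
[15] ⟨S=∅; E={x↦clo(λx. (x x), ∅)}; C=[x :: x :: AP]; D=[(∅, {x↦clo(λx. (x x), ∅)}, ∅) :: (∅, {x↦clo(λx. (x x), ∅)}, ∅) :: ([3], ∅, [PRIM2(mul)])]⟩
[16] ⟨S=[clo(λx. (x x), ∅)]; E={x↦clo(λx. (x x), ∅)}; C=[x :: AP]; D=[(∅, {x↦clo(λx. (x x), ∅)}, ∅) :: (∅, {x↦clo(λx. (x x), ∅)}, ∅) :: ([3], ∅, [PRIM2(mul)])]⟩
[17] ⟨S=[clo(λx. (x x), ∅) :: clo(λx. (x x), ∅)]; E={x↦clo(λx. (x x), ∅)}; C=[AP]; D=[(∅, {x↦clo(λx. (x x), ∅)}, ∅) :: (∅, {x↦clo(λx. (x x), ∅)}, ∅) :: ([3], ∅, [PRIM2(mul)])]⟩
[18] ⟨S=∅; E={x↦clo(λx. (x x), ∅)}; C=[(x x)]; D=[(∅, {x↦clo(λx. (x x), ∅)}, ∅) :: (∅, {x↦clo(λx. (x x), ∅)}, ∅) :: (∅, {x↦clo(λx. (x x), ∅)}, ∅) :: ([3], ∅, [PRIM2(mul)])]⟩
[19] ⟨S=∅; E={x↦clo(λx. (x x), ∅)}; C=[x :: x :: AP]; D=[(∅, {x↦clo(λx. (x x), ∅)}, ∅) :: (∅, {x↦clo(λx. (x x), ∅)}, ∅) :: (∅, {x↦clo(λx. (x x), ∅)}, ∅) :: ([3], ∅, [PRIM2(mul)])]⟩
[20] ⟨S=[clo(λx. (x x), ∅)]; E={x↦clo(λx. (x x), ∅)}; C=[x :: AP]; D=[(∅, {x↦clo(λx. (x x), ∅)}, ∅) :: (∅, {x↦clo(λx. (x x), ∅)}, ∅) :: (∅, {x↦clo(λx. (x x), ∅)}, ∅) :: ([3], ∅, [PRIM2(mul)])]⟩
→ 20 transitions taken and the configuration is still not final: no result within 20 steps

Answer: DIVERGES (no final state within 20 steps)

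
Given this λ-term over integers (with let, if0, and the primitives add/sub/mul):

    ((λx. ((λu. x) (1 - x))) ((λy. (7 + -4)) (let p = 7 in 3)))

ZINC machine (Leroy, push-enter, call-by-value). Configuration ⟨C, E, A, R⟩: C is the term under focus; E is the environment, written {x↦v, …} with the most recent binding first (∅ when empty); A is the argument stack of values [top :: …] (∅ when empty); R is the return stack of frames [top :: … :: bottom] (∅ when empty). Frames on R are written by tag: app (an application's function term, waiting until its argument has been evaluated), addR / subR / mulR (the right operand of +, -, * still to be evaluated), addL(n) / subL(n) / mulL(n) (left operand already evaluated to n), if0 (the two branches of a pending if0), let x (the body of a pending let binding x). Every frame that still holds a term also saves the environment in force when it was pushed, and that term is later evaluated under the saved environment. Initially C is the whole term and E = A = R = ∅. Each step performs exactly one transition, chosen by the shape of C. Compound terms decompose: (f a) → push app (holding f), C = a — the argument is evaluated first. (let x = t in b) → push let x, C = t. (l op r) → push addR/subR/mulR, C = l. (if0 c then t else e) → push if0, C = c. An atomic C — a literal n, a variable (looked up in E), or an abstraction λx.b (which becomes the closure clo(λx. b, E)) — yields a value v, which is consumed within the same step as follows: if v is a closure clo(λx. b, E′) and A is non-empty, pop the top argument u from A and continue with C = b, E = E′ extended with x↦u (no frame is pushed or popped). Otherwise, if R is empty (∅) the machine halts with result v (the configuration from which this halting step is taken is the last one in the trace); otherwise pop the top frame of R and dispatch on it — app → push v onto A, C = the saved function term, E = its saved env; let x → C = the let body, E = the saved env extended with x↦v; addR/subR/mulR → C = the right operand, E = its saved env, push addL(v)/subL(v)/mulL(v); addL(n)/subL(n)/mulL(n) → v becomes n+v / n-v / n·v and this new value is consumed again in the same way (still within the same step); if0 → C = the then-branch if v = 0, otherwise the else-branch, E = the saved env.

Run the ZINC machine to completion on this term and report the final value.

t=0: <C=((λx. ((λu. x) (1 - x))) ((λy. (7 + -4)) (let p = 7 in 3))), E=∅, A=∅, R=∅>
t=1: <C=((λy. (7 + -4)) (let p = 7 in 3)), E=∅, A=∅, R=[app]>
t=2: <C=(let p = 7 in 3), E=∅, A=∅, R=[app :: app]>
t=3: <C=7, E=∅, A=∅, R=[let p :: app :: app]>
t=4: <C=3, E={p↦7}, A=∅, R=[app :: app]>
t=5: <C=(λy. (7 + -4)), E=∅, A=[3], R=[app]>
t=6: <C=(7 + -4), E={y↦3}, A=∅, R=[app]>
t=7: <C=7, E={y↦3}, A=∅, R=[addR :: app]>
t=8: <C=-4, E={y↦3}, A=∅, R=[addL(7) :: app]>
t=9: <C=(λx. ((λu. x) (1 - x))), E=∅, A=[3], R=∅>
t=10: <C=((λu. x) (1 - x)), E={x↦3}, A=∅, R=∅>
t=11: <C=(1 - x), E={x↦3}, A=∅, R=[app]>
t=12: <C=1, E={x↦3}, A=∅, R=[subR :: app]>
t=13: <C=x, E={x↦3}, A=∅, R=[subL(1) :: app]>
t=14: <C=(λu. x), E={x↦3}, A=[-2], R=∅>
t=15: <C=x, E={u↦-2, x↦3}, A=∅, R=∅>
→ final value 3

Answer: 3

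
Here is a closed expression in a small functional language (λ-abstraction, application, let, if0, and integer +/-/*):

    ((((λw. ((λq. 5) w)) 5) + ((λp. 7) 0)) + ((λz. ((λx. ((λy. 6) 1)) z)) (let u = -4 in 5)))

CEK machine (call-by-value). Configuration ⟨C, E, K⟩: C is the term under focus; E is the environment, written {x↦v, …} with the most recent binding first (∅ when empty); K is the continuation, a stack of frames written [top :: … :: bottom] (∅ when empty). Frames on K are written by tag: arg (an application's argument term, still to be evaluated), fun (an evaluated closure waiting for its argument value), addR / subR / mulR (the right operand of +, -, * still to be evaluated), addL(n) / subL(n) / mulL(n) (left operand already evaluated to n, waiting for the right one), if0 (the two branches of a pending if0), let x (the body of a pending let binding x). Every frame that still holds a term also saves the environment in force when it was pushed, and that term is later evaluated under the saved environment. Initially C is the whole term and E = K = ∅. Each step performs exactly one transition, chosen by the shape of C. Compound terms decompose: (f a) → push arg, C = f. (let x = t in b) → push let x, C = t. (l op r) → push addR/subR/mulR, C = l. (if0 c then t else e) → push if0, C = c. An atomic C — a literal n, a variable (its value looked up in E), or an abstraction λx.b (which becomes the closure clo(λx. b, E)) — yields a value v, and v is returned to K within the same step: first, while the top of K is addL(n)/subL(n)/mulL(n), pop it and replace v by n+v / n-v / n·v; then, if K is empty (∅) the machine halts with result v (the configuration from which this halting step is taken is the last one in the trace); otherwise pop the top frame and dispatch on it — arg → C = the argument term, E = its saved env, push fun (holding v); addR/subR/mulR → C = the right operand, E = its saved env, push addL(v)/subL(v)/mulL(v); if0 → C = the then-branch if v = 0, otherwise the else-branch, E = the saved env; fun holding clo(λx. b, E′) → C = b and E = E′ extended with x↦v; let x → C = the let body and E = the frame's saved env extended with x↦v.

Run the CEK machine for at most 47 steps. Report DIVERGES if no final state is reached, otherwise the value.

Answer: 18

Derivation:
[0] ⟨C=((((λw. ((λq. 5) w)) 5) + ((λp. 7) 0)) + ((λz. ((λx. ((λy. 6) 1)) z)) (let u = -4 in 5))); E=∅; K=∅⟩
[1] ⟨C=(((λw. ((λq. 5) w)) 5) + ((λp. 7) 0)); E=∅; K=[addR]⟩
[2] ⟨C=((λw. ((λq. 5) w)) 5); E=∅; K=[addR :: addR]⟩
[3] ⟨C=(λw. ((λq. 5) w)); E=∅; K=[arg :: addR :: addR]⟩
[4] ⟨C=5; E=∅; K=[fun :: addR :: addR]⟩
[5] ⟨C=((λq. 5) w); E={w↦5}; K=[addR :: addR]⟩
[6] ⟨C=(λq. 5); E={w↦5}; K=[arg :: addR :: addR]⟩
[7] ⟨C=w; E={w↦5}; K=[fun :: addR :: addR]⟩
[8] ⟨C=5; E={q↦5, w↦5}; K=[addR :: addR]⟩
[9] ⟨C=((λp. 7) 0); E=∅; K=[addL(5) :: addR]⟩
[10] ⟨C=(λp. 7); E=∅; K=[arg :: addL(5) :: addR]⟩
[11] ⟨C=0; E=∅; K=[fun :: addL(5) :: addR]⟩
[12] ⟨C=7; E={p↦0}; K=[addL(5) :: addR]⟩
[13] ⟨C=((λz. ((λx. ((λy. 6) 1)) z)) (let u = -4 in 5)); E=∅; K=[addL(12)]⟩
[14] ⟨C=(λz. ((λx. ((λy. 6) 1)) z)); E=∅; K=[arg :: addL(12)]⟩
[15] ⟨C=(let u = -4 in 5); E=∅; K=[fun :: addL(12)]⟩
[16] ⟨C=-4; E=∅; K=[let u :: fun :: addL(12)]⟩
[17] ⟨C=5; E={u↦-4}; K=[fun :: addL(12)]⟩
[18] ⟨C=((λx. ((λy. 6) 1)) z); E={z↦5}; K=[addL(12)]⟩
[19] ⟨C=(λx. ((λy. 6) 1)); E={z↦5}; K=[arg :: addL(12)]⟩
[20] ⟨C=z; E={z↦5}; K=[fun :: addL(12)]⟩
[21] ⟨C=((λy. 6) 1); E={x↦5, z↦5}; K=[addL(12)]⟩
[22] ⟨C=(λy. 6); E={x↦5, z↦5}; K=[arg :: addL(12)]⟩
[23] ⟨C=1; E={x↦5, z↦5}; K=[fun :: addL(12)]⟩
[24] ⟨C=6; E={y↦1, x↦5, z↦5}; K=[addL(12)]⟩
→ final value 18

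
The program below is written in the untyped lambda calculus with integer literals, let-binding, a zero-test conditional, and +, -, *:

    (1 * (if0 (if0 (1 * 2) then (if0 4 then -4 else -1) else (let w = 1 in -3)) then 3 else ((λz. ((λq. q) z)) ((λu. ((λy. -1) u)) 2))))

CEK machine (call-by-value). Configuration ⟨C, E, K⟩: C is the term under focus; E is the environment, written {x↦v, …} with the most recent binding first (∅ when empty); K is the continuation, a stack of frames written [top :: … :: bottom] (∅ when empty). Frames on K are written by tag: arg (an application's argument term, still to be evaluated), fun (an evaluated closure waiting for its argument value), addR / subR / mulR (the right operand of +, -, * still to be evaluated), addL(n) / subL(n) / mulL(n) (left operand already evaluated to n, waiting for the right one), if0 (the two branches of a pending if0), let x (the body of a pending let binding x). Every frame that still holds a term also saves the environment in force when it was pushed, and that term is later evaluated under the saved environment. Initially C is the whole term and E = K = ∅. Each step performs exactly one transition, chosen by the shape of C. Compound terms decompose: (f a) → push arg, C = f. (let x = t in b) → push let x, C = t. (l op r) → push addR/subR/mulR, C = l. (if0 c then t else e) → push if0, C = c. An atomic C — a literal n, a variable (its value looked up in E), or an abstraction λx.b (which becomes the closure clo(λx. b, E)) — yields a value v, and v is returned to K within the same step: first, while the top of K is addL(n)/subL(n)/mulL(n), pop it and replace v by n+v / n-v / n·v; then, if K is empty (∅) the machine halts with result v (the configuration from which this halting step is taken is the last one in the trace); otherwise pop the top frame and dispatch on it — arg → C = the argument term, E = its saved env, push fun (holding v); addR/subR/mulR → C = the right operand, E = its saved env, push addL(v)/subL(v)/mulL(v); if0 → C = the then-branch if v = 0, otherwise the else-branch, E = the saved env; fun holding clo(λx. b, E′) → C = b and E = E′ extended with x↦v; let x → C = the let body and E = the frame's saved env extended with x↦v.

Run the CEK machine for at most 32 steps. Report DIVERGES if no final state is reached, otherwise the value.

t=0: ⟨C=(1 * (if0 (if0 (1 * 2) then (if0 4 then -4 else -1) else (let w = 1 in -3)) then 3 else ((λz. ((λq. q) z)) ((λu. ((λy. -1) u)) 2)))); E=∅; K=∅⟩
t=1: ⟨C=1; E=∅; K=[mulR]⟩
t=2: ⟨C=(if0 (if0 (1 * 2) then (if0 4 then -4 else -1) else (let w = 1 in -3)) then 3 else ((λz. ((λq. q) z)) ((λu. ((λy. -1) u)) 2))); E=∅; K=[mulL(1)]⟩
t=3: ⟨C=(if0 (1 * 2) then (if0 4 then -4 else -1) else (let w = 1 in -3)); E=∅; K=[if0 :: mulL(1)]⟩
t=4: ⟨C=(1 * 2); E=∅; K=[if0 :: if0 :: mulL(1)]⟩
t=5: ⟨C=1; E=∅; K=[mulR :: if0 :: if0 :: mulL(1)]⟩
t=6: ⟨C=2; E=∅; K=[mulL(1) :: if0 :: if0 :: mulL(1)]⟩
t=7: ⟨C=(let w = 1 in -3); E=∅; K=[if0 :: mulL(1)]⟩
t=8: ⟨C=1; E=∅; K=[let w :: if0 :: mulL(1)]⟩
t=9: ⟨C=-3; E={w↦1}; K=[if0 :: mulL(1)]⟩
t=10: ⟨C=((λz. ((λq. q) z)) ((λu. ((λy. -1) u)) 2)); E=∅; K=[mulL(1)]⟩
t=11: ⟨C=(λz. ((λq. q) z)); E=∅; K=[arg :: mulL(1)]⟩
t=12: ⟨C=((λu. ((λy. -1) u)) 2); E=∅; K=[fun :: mulL(1)]⟩
t=13: ⟨C=(λu. ((λy. -1) u)); E=∅; K=[arg :: fun :: mulL(1)]⟩
t=14: ⟨C=2; E=∅; K=[fun :: fun :: mulL(1)]⟩
t=15: ⟨C=((λy. -1) u); E={u↦2}; K=[fun :: mulL(1)]⟩
t=16: ⟨C=(λy. -1); E={u↦2}; K=[arg :: fun :: mulL(1)]⟩
t=17: ⟨C=u; E={u↦2}; K=[fun :: fun :: mulL(1)]⟩
t=18: ⟨C=-1; E={y↦2, u↦2}; K=[fun :: mulL(1)]⟩
t=19: ⟨C=((λq. q) z); E={z↦-1}; K=[mulL(1)]⟩
t=20: ⟨C=(λq. q); E={z↦-1}; K=[arg :: mulL(1)]⟩
t=21: ⟨C=z; E={z↦-1}; K=[fun :: mulL(1)]⟩
t=22: ⟨C=q; E={q↦-1, z↦-1}; K=[mulL(1)]⟩
→ final value -1

Answer: -1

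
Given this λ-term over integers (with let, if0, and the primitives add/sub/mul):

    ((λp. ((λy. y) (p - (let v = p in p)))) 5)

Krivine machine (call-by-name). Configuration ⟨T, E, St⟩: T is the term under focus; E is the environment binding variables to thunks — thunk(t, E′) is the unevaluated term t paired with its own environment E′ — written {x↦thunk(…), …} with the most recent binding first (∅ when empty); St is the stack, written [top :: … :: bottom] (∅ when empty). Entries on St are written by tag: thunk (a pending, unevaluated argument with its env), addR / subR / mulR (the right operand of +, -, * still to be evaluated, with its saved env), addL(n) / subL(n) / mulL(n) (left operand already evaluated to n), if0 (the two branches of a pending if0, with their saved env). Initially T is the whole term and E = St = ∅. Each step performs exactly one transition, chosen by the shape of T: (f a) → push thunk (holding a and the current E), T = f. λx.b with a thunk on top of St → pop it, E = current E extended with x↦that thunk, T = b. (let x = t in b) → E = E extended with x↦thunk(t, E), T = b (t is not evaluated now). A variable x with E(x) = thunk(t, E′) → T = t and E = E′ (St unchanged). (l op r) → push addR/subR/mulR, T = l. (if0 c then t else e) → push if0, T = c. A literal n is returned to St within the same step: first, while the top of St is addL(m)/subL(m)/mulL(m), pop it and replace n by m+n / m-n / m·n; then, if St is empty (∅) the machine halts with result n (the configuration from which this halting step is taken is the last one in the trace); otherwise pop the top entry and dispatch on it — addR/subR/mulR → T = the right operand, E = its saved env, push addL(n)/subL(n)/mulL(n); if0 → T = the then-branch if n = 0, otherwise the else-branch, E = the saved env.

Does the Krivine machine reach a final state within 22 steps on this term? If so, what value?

Answer: 0

Derivation:
t=0: <T=((λp. ((λy. y) (p - (let v = p in p)))) 5), E=∅, St=∅>
t=1: <T=(λp. ((λy. y) (p - (let v = p in p)))), E=∅, St=[thunk]>
t=2: <T=((λy. y) (p - (let v = p in p))), E={p↦thunk(5, ∅)}, St=∅>
t=3: <T=(λy. y), E={p↦thunk(5, ∅)}, St=[thunk]>
t=4: <T=y, E={y↦thunk((p - (let v = p in p)), {p↦thunk(5, ∅)}), p↦thunk(5, ∅)}, St=∅>
t=5: <T=(p - (let v = p in p)), E={p↦thunk(5, ∅)}, St=∅>
t=6: <T=p, E={p↦thunk(5, ∅)}, St=[subR]>
t=7: <T=5, E=∅, St=[subR]>
t=8: <T=(let v = p in p), E={p↦thunk(5, ∅)}, St=[subL(5)]>
t=9: <T=p, E={v↦thunk(p, {p↦thunk(5, ∅)}), p↦thunk(5, ∅)}, St=[subL(5)]>
t=10: <T=5, E=∅, St=[subL(5)]>
→ final value 0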